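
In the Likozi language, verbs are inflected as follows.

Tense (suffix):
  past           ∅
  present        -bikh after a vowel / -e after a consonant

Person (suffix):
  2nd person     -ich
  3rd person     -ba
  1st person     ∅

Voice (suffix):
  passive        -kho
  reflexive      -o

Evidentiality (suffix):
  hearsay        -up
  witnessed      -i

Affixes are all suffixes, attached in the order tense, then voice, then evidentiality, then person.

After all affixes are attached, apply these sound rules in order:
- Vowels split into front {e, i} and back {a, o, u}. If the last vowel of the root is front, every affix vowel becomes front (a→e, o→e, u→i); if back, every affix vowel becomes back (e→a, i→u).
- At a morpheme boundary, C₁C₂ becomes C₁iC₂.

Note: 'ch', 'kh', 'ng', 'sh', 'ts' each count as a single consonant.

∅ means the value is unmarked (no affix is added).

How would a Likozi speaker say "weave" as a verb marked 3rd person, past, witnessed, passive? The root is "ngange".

tense = past: zero marking, form stays ngange.
Attach voice passive -kho → ngangekho.
Attach evidentiality witnessed -i → ngangekhoi.
Attach person 3rd person -ba → ngangekhoiba.
Apply vowel harmony: ngangekhoiba → ngangekheibe.
Epenthesis: no change.

ngangekheibe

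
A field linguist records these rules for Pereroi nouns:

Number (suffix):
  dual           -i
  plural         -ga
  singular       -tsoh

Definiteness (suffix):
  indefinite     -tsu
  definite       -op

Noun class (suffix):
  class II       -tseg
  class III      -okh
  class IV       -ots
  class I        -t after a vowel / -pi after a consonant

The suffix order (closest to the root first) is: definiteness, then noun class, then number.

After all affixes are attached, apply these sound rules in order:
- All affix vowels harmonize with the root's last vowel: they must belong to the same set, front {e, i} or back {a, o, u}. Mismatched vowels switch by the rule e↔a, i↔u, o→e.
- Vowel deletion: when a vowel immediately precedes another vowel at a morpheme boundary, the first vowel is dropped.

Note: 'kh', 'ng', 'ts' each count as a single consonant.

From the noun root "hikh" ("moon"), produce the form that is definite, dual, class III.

Attach definiteness definite -op → hikhop.
Attach noun class class III -okh → hikhopokh.
Attach number dual -i → hikhopokhi.
Apply vowel harmony: hikhopokhi → hikhepekhi.
Vowel deletion: no change.

hikhepekhi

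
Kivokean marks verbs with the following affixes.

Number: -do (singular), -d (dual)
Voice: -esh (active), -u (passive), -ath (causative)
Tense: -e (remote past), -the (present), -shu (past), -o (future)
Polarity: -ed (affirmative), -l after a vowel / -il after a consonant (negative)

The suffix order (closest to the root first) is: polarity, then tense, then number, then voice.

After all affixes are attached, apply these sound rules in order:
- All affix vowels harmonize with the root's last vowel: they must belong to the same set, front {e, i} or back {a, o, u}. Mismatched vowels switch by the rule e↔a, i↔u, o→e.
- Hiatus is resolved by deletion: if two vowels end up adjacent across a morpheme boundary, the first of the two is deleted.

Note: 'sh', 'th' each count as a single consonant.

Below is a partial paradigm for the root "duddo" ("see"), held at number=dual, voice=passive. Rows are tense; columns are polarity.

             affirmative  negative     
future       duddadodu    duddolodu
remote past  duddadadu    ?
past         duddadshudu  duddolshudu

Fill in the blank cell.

duddoladu

Attach polarity negative -l (after vowel 'o') → duddol.
Attach tense remote past -e → duddole.
Attach number dual -d → duddoled.
Attach voice passive -u → duddoledu.
Apply vowel harmony: duddoledu → duddoladu.
Vowel deletion: no change.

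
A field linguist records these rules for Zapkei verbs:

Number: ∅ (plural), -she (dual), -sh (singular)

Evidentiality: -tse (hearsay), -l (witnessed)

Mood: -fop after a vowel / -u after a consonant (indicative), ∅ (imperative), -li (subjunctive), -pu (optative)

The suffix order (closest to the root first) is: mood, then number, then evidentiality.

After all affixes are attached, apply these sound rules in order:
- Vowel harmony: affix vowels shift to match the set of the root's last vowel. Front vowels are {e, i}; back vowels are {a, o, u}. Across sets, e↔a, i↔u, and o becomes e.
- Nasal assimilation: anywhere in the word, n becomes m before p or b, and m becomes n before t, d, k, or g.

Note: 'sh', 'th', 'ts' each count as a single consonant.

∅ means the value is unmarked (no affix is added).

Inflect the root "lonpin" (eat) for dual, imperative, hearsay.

mood = imperative: zero marking, form stays lonpin.
Attach number dual -she → lonpinshe.
Attach evidentiality hearsay -tse → lonpinshetse.
Vowel harmony: no change.
Apply nasal assimilation: lonpinshetse → lompinshetse.

lompinshetse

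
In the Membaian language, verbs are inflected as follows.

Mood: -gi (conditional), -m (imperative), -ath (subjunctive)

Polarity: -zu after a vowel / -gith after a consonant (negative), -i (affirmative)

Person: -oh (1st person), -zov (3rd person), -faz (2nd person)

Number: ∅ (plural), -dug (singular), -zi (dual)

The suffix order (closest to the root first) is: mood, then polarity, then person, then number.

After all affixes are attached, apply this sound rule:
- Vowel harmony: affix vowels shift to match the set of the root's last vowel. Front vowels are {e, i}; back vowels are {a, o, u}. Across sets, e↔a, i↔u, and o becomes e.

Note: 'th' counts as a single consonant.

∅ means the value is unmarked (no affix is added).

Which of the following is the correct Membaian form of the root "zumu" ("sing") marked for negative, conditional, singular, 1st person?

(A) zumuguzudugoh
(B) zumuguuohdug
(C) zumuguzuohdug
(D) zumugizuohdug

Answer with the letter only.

Attach mood conditional -gi → zumugi.
Attach polarity negative -zu (after vowel 'i') → zumugizu.
Attach person 1st person -oh → zumugizuoh.
Attach number singular -dug → zumugizuohdug.
Apply vowel harmony: zumugizuohdug → zumuguzuohdug.
So the correct form is zumuguzuohdug, option (C).
(A) zumuguzudugoh is wrong: it has the affixes in the wrong order.
(D) zumugizuohdug is wrong: it fails to apply the sound rule(s).
(B) zumuguuohdug is wrong: it uses affirmative instead of negative for polarity.

C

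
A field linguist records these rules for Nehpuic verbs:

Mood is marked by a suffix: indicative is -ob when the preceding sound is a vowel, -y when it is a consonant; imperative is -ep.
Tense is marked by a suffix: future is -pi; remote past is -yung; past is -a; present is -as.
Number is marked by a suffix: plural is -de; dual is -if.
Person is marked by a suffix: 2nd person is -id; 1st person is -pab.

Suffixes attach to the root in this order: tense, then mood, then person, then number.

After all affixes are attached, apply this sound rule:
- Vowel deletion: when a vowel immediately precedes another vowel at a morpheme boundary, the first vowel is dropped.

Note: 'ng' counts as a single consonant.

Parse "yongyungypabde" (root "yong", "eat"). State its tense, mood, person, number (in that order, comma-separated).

Segment: yong-yung-y-pab-de.
tense: -yung → remote past.
mood: -ob/y → indicative.
person: -pab → 1st person.
number: -de → plural.

remote past, indicative, 1st person, plural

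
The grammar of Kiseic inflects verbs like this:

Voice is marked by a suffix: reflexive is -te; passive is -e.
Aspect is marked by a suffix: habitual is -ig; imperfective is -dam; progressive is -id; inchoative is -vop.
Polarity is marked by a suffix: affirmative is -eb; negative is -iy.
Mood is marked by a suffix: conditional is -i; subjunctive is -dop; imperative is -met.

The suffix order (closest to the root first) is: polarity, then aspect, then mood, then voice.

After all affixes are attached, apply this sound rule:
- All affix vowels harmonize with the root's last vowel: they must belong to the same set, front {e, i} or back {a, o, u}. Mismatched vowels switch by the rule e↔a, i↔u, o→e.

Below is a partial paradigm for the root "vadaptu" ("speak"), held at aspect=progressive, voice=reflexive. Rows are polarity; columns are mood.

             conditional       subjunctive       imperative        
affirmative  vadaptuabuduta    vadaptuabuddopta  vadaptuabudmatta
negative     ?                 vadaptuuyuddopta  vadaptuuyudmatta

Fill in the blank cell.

vadaptuuyuduta

Attach polarity negative -iy → vadaptuiy.
Attach aspect progressive -id → vadaptuiyid.
Attach mood conditional -i → vadaptuiyidi.
Attach voice reflexive -te → vadaptuiyidite.
Apply vowel harmony: vadaptuiyidite → vadaptuuyuduta.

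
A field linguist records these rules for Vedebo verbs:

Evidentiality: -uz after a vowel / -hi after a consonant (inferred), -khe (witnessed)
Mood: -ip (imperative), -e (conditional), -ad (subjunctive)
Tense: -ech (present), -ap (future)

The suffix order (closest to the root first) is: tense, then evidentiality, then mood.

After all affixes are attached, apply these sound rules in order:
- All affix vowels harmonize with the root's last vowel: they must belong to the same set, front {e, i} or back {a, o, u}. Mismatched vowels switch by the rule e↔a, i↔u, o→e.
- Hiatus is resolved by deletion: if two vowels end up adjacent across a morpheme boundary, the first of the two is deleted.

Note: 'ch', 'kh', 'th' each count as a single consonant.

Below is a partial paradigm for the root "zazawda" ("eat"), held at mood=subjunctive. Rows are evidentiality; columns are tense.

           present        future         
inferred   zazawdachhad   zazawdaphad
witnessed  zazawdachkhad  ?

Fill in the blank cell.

Attach tense future -ap → zazawdaap.
Attach evidentiality witnessed -khe → zazawdaapkhe.
Attach mood subjunctive -ad → zazawdaapkhead.
Apply vowel harmony: zazawdaapkhead → zazawdaapkhaad.
Apply vowel deletion: zazawdaapkhaad → zazawdapkhad.

zazawdapkhad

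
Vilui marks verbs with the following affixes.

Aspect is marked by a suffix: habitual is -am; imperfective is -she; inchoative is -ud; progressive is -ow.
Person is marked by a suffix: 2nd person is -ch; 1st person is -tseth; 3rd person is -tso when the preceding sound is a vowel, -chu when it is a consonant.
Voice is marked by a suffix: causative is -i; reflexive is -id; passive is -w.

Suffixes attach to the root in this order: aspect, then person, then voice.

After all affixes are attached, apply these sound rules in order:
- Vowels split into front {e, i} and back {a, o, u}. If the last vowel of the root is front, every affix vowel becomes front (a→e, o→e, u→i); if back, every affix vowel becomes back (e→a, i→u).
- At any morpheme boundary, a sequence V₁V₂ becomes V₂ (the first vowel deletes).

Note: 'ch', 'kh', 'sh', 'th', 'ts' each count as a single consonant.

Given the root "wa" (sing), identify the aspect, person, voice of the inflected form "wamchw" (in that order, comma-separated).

Segment: wa-am-ch-w.
aspect: -am → habitual.
person: -ch → 2nd person.
voice: -w → passive.

habitual, 2nd person, passive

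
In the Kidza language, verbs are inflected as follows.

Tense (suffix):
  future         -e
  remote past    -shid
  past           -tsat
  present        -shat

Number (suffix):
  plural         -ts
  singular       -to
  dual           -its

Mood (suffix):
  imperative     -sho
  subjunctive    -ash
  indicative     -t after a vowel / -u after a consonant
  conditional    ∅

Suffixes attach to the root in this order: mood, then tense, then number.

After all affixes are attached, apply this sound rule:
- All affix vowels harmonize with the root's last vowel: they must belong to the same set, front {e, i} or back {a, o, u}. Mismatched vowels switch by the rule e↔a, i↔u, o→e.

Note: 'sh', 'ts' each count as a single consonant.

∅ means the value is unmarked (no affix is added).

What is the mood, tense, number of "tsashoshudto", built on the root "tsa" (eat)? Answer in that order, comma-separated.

imperative, remote past, singular

Segment: tsa-sho-shid-to.
mood: -sho → imperative.
tense: -shid → remote past.
number: -to → singular.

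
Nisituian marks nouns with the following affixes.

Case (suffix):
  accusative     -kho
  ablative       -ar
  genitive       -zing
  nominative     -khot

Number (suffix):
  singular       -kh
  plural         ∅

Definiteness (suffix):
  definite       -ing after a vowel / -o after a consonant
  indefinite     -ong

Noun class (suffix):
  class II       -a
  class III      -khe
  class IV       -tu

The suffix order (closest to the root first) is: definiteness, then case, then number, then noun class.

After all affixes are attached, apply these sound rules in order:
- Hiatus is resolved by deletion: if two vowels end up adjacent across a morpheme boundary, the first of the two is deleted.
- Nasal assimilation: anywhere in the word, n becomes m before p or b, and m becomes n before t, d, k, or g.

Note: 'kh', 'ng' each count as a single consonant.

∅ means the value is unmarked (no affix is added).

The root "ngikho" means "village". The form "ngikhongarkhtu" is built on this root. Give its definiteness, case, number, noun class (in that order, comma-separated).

indefinite, ablative, singular, class IV

Segment: ngikho-ong-ar-kh-tu.
definiteness: -ong → indefinite.
case: -ar → ablative.
number: -kh → singular.
noun class: -tu → class IV.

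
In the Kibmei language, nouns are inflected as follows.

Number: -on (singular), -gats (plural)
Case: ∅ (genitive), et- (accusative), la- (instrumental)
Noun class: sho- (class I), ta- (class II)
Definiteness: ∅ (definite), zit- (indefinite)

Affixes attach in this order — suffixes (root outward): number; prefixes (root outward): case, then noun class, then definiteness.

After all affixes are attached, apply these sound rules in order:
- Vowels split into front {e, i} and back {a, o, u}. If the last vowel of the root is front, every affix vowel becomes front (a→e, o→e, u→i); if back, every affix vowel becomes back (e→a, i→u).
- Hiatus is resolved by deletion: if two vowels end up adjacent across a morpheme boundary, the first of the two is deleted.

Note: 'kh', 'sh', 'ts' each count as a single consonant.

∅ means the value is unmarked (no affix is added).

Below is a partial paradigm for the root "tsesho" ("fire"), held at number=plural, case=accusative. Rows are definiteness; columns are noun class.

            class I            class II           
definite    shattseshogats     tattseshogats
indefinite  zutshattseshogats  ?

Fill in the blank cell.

zuttattseshogats

Attach number plural -gats → tseshogats.
Attach case accusative et- → ettseshogats.
Attach noun class class II ta- → taettseshogats.
Attach definiteness indefinite zit- → zittaettseshogats.
Apply vowel harmony: zittaettseshogats → zuttaattseshogats.
Apply vowel deletion: zuttaattseshogats → zuttattseshogats.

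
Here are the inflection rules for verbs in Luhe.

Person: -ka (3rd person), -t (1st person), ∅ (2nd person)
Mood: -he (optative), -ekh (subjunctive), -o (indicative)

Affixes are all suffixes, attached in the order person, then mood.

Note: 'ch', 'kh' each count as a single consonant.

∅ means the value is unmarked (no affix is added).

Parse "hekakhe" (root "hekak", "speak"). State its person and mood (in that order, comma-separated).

Segment: hekak-he.
person: ∅ → 2nd person.
mood: -he → optative.

2nd person, optative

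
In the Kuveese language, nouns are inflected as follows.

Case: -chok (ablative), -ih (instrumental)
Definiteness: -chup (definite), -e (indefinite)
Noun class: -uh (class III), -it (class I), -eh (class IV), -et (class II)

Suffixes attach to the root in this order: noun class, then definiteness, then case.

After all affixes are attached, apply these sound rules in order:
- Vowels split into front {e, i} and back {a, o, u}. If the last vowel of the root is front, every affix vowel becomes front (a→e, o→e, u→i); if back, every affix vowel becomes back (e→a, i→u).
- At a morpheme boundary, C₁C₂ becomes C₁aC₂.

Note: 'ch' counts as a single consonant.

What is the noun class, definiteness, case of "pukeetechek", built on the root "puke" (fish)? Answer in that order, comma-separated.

Segment: puke-et-e-chok.
noun class: -et → class II.
definiteness: -e → indefinite.
case: -chok → ablative.

class II, indefinite, ablative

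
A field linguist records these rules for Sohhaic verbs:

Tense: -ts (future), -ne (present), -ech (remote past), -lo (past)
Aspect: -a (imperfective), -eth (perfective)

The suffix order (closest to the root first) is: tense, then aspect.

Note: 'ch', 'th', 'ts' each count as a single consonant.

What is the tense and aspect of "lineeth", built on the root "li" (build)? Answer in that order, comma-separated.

Segment: li-ne-eth.
tense: -ne → present.
aspect: -eth → perfective.

present, perfective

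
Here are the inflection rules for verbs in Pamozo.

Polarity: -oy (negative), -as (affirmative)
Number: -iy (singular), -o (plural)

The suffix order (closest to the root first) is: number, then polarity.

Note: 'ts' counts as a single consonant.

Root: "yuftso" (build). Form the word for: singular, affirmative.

Attach number singular -iy → yuftsoiy.
Attach polarity affirmative -as → yuftsoiyas.

yuftsoiyas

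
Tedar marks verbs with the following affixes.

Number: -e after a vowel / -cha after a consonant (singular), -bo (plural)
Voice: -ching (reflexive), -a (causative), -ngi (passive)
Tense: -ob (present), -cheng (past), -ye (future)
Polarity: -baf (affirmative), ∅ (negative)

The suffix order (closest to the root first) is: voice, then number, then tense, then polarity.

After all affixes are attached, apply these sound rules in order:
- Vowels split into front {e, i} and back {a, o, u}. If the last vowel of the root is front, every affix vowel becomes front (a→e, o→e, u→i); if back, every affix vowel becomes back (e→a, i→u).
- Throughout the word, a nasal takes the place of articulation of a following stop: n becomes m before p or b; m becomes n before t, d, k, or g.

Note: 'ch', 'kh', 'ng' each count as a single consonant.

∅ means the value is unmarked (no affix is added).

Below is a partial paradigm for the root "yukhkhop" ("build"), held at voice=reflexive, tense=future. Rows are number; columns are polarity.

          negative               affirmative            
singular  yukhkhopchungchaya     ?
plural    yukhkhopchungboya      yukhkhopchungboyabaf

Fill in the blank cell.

yukhkhopchungchayabaf

Attach voice reflexive -ching → yukhkhopching.
Attach number singular -cha (after consonant 'ng') → yukhkhopchingcha.
Attach tense future -ye → yukhkhopchingchaye.
Attach polarity affirmative -baf → yukhkhopchingchayebaf.
Apply vowel harmony: yukhkhopchingchayebaf → yukhkhopchungchayabaf.
Nasal assimilation: no change.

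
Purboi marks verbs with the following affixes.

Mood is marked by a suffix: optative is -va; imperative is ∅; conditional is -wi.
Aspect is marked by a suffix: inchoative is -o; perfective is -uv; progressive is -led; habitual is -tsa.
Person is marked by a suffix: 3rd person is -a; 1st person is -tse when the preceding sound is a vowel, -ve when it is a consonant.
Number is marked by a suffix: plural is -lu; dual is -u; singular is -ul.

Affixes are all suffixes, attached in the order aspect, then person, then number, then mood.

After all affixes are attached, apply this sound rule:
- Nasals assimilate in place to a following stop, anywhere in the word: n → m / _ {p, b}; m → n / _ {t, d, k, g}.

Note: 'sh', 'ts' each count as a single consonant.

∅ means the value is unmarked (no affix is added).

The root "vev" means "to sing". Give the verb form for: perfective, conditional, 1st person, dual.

Attach aspect perfective -uv → vevuv.
Attach person 1st person -ve (after consonant 'v') → vevuvve.
Attach number dual -u → vevuvveu.
Attach mood conditional -wi → vevuvveuwi.
Nasal assimilation: no change.

vevuvveuwi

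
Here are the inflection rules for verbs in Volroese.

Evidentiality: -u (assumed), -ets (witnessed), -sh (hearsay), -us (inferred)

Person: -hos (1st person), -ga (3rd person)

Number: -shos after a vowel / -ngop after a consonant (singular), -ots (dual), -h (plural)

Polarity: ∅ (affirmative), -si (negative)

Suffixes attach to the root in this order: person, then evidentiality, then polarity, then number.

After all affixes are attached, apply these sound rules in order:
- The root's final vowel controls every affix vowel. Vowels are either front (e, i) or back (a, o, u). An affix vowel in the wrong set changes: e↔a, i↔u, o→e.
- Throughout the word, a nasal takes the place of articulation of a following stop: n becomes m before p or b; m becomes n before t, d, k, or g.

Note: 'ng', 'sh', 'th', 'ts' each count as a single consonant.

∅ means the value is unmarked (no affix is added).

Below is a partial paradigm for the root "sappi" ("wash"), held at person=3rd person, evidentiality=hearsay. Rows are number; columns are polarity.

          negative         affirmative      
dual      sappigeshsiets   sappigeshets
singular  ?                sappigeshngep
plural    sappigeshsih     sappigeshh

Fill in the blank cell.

Attach person 3rd person -ga → sappiga.
Attach evidentiality hearsay -sh → sappigash.
Attach polarity negative -si → sappigashsi.
Attach number singular -shos (after vowel 'i') → sappigashsishos.
Apply vowel harmony: sappigashsishos → sappigeshsishes.
Nasal assimilation: no change.

sappigeshsishes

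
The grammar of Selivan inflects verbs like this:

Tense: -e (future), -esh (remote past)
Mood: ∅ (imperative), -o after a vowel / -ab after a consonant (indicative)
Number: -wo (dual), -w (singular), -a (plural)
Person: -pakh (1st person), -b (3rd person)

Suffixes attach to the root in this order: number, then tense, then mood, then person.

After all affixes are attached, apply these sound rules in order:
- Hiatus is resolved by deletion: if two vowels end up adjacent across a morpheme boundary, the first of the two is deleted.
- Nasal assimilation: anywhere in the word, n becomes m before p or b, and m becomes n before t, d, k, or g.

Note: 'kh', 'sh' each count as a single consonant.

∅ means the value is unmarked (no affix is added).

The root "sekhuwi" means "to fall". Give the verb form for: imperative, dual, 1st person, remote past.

Attach number dual -wo → sekhuwiwo.
Attach tense remote past -esh → sekhuwiwoesh.
mood = imperative: zero marking, form stays sekhuwiwoesh.
Attach person 1st person -pakh → sekhuwiwoeshpakh.
Apply vowel deletion: sekhuwiwoeshpakh → sekhuwiweshpakh.
Nasal assimilation: no change.

sekhuwiweshpakh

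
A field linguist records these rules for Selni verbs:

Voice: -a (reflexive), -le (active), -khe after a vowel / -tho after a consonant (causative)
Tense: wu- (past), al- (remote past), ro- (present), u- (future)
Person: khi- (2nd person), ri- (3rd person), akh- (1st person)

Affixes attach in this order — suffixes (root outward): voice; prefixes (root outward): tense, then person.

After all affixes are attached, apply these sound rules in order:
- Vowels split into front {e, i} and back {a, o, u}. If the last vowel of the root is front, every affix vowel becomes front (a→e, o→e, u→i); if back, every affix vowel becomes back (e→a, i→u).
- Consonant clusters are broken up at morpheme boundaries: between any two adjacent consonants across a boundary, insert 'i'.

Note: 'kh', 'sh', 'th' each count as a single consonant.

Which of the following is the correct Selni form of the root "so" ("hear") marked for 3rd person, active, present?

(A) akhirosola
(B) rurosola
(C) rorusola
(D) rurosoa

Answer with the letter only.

B

Attach voice active -le → sole.
Attach tense present ro- → rosole.
Attach person 3rd person ri- → rirosole.
Apply vowel harmony: rirosole → rurosola.
Epenthesis: no change.
So the correct form is rurosola, option (B).
(A) akhirosola is wrong: it uses 1st person instead of 3rd person for person.
(D) rurosoa is wrong: it uses reflexive instead of active for voice.
(C) rorusola is wrong: it has the affixes in the wrong order.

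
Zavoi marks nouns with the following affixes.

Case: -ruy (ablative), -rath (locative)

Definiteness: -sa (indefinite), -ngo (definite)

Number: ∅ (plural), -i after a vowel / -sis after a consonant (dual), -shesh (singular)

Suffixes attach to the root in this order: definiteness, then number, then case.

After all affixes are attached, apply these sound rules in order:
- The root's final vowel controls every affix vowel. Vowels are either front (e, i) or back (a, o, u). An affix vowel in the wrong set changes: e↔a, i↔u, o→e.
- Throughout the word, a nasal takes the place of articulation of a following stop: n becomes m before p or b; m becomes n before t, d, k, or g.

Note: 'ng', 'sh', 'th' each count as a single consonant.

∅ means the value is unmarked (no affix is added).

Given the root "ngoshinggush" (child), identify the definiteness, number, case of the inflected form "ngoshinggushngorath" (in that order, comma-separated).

definite, plural, locative

Segment: ngoshinggush-ngo-rath.
definiteness: -ngo → definite.
number: ∅ → plural.
case: -rath → locative.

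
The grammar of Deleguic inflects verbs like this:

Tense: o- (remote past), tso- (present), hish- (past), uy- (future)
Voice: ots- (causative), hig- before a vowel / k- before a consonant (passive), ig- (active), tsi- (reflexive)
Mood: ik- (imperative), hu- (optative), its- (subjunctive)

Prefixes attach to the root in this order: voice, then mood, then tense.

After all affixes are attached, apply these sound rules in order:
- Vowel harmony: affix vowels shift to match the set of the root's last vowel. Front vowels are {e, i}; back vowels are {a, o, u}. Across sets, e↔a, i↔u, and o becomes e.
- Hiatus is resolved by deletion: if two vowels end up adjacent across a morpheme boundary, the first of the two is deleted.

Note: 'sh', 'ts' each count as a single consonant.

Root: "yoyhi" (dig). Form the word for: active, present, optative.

tsehigyoyhi

Attach voice active ig- → igyoyhi.
Attach mood optative hu- → huigyoyhi.
Attach tense present tso- → tsohuigyoyhi.
Apply vowel harmony: tsohuigyoyhi → tsehiigyoyhi.
Apply vowel deletion: tsehiigyoyhi → tsehigyoyhi.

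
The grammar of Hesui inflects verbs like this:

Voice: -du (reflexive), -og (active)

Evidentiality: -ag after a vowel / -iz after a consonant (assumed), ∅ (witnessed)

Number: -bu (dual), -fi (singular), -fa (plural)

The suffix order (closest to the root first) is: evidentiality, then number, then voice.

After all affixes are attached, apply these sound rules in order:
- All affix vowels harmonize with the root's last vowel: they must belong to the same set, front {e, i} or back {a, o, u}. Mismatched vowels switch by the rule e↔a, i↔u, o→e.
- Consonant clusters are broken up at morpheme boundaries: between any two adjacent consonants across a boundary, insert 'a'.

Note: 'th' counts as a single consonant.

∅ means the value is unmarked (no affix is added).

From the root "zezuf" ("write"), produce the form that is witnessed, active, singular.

evidentiality = witnessed: zero marking, form stays zezuf.
Attach number singular -fi → zezuffi.
Attach voice active -og → zezuffiog.
Apply vowel harmony: zezuffiog → zezuffuog.
Apply epenthesis: zezuffuog → zezufafuog.

zezufafuog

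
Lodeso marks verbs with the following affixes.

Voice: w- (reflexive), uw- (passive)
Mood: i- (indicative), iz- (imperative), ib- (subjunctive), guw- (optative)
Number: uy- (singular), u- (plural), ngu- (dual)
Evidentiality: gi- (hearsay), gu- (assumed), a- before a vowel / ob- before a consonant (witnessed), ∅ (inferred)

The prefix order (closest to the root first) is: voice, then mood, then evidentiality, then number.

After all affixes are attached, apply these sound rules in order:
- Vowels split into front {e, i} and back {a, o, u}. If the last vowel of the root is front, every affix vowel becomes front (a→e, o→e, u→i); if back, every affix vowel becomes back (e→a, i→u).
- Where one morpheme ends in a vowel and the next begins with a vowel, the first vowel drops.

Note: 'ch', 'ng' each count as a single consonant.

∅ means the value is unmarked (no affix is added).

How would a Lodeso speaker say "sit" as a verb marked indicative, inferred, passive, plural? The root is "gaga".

Attach voice passive uw- → uwgaga.
Attach mood indicative i- → iuwgaga.
evidentiality = inferred: zero marking, form stays iuwgaga.
Attach number plural u- → uiuwgaga.
Apply vowel harmony: uiuwgaga → uuuwgaga.
Apply vowel deletion: uuuwgaga → uwgaga.

uwgaga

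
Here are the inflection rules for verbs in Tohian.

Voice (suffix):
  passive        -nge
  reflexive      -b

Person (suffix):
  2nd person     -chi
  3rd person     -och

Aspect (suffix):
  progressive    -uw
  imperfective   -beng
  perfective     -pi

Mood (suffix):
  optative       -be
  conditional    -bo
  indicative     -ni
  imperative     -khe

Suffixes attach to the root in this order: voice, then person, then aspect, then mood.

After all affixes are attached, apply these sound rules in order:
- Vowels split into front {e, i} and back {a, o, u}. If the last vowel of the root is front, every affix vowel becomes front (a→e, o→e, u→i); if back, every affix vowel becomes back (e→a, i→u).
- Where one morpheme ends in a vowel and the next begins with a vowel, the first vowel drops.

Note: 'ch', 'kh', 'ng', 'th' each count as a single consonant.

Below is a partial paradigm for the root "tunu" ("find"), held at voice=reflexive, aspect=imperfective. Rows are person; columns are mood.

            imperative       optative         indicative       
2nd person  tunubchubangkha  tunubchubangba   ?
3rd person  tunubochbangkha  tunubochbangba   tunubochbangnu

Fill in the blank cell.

tunubchubangnu

Attach voice reflexive -b → tunub.
Attach person 2nd person -chi → tunubchi.
Attach aspect imperfective -beng → tunubchibeng.
Attach mood indicative -ni → tunubchibengni.
Apply vowel harmony: tunubchibengni → tunubchubangnu.
Vowel deletion: no change.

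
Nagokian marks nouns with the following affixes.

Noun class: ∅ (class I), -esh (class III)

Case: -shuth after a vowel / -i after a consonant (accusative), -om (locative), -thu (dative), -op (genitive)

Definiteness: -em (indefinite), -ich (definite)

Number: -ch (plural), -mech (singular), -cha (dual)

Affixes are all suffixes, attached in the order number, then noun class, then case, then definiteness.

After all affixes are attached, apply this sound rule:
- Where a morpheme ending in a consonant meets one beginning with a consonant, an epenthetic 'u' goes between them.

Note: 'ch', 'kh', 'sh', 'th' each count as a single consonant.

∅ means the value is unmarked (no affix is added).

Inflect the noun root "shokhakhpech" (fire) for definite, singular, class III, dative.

Attach number singular -mech → shokhakhpechmech.
Attach noun class class III -esh → shokhakhpechmechesh.
Attach case dative -thu → shokhakhpechmecheshthu.
Attach definiteness definite -ich → shokhakhpechmecheshthuich.
Apply epenthesis: shokhakhpechmecheshthuich → shokhakhpechumecheshuthuich.

shokhakhpechumecheshuthuich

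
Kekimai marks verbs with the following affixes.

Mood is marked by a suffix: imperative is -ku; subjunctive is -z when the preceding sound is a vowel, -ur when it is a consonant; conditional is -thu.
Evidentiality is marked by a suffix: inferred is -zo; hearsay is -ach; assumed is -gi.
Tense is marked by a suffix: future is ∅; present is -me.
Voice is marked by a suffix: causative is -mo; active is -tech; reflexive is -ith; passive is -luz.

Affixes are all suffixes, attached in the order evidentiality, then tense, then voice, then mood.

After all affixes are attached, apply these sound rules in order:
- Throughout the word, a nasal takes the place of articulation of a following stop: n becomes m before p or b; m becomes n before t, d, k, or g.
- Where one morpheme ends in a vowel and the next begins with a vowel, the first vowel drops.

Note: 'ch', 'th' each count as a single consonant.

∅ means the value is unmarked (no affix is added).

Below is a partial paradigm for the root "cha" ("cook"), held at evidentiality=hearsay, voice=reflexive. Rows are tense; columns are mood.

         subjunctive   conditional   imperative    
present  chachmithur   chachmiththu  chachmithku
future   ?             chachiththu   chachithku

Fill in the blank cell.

chachithur

Attach evidentiality hearsay -ach → chaach.
tense = future: zero marking, form stays chaach.
Attach voice reflexive -ith → chaachith.
Attach mood subjunctive -ur (after consonant 'th') → chaachithur.
Nasal assimilation: no change.
Apply vowel deletion: chaachithur → chachithur.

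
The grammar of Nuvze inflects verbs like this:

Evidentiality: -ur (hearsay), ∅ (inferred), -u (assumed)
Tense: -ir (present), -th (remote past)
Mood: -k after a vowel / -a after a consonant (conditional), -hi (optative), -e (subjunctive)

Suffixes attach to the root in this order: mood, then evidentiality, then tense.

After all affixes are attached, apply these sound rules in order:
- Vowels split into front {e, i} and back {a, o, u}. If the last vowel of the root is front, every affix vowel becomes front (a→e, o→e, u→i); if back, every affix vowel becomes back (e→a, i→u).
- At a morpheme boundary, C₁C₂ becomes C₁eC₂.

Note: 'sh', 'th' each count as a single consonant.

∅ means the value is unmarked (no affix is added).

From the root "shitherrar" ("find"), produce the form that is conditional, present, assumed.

Attach mood conditional -a (after consonant 'r') → shitherrara.
Attach evidentiality assumed -u → shitherrarau.
Attach tense present -ir → shitherrarauir.
Apply vowel harmony: shitherrarauir → shitherrarauur.
Epenthesis: no change.

shitherrarauur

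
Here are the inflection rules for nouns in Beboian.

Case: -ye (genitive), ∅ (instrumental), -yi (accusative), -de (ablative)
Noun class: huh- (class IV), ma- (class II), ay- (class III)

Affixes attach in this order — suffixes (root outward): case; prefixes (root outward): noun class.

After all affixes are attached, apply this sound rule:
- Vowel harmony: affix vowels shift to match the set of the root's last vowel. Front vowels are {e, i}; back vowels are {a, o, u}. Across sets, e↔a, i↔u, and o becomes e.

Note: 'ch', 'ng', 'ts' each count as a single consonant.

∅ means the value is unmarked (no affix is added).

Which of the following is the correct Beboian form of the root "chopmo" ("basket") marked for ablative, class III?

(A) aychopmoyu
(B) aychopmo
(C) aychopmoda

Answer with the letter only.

Attach case ablative -de → chopmode.
Attach noun class class III ay- → aychopmode.
Apply vowel harmony: aychopmode → aychopmoda.
So the correct form is aychopmoda, option (C).
(B) aychopmo is wrong: it uses instrumental instead of ablative for case.
(A) aychopmoyu is wrong: it uses accusative instead of ablative for case.

C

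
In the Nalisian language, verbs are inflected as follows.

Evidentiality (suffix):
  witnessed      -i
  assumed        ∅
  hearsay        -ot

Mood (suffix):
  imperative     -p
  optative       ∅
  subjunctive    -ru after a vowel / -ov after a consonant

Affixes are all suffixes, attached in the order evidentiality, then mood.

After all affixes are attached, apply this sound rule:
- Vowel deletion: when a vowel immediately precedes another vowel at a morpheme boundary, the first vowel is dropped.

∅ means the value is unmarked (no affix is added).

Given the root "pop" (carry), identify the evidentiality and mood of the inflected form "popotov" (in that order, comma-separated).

Segment: pop-ot-ov.
evidentiality: -ot → hearsay.
mood: -ru/ov → subjunctive.

hearsay, subjunctive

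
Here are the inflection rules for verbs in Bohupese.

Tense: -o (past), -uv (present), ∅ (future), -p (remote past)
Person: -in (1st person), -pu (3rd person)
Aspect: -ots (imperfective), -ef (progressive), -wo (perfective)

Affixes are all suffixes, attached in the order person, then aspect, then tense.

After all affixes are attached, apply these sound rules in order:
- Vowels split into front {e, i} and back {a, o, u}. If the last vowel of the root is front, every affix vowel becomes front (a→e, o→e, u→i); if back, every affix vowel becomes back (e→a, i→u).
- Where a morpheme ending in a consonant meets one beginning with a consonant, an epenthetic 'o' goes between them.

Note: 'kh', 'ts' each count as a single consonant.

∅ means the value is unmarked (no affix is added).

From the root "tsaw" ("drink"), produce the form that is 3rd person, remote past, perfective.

Attach person 3rd person -pu → tsawpu.
Attach aspect perfective -wo → tsawpuwo.
Attach tense remote past -p → tsawpuwop.
Vowel harmony: no change.
Apply epenthesis: tsawpuwop → tsawopuwop.

tsawopuwop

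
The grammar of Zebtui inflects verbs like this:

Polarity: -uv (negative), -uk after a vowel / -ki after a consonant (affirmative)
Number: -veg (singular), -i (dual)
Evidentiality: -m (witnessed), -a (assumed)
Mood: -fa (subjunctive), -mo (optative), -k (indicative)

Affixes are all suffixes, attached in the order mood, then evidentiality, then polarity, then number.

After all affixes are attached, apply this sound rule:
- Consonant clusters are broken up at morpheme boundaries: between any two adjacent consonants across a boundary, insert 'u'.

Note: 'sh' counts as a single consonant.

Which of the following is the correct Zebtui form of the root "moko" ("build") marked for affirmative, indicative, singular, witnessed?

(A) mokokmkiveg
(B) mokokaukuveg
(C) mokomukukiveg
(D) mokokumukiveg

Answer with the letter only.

D

Attach mood indicative -k → mokok.
Attach evidentiality witnessed -m → mokokm.
Attach polarity affirmative -ki (after consonant 'm') → mokokmki.
Attach number singular -veg → mokokmkiveg.
Apply epenthesis: mokokmkiveg → mokokumukiveg.
So the correct form is mokokumukiveg, option (D).
(A) mokokmkiveg is wrong: it fails to apply the sound rule(s).
(C) mokomukukiveg is wrong: it has the affixes in the wrong order.
(B) mokokaukuveg is wrong: it uses assumed instead of witnessed for evidentiality.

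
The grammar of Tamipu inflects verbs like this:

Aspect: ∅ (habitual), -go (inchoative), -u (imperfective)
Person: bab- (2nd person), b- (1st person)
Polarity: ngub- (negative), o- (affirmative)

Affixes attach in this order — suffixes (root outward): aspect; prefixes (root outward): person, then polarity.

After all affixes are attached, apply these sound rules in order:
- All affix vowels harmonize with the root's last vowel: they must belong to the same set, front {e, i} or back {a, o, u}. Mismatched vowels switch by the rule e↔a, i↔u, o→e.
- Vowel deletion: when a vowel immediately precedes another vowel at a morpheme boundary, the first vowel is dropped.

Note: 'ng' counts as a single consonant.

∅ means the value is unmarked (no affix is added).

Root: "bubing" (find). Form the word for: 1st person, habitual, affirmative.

aspect = habitual: zero marking, form stays bubing.
Attach person 1st person b- → bbubing.
Attach polarity affirmative o- → obbubing.
Apply vowel harmony: obbubing → ebbubing.
Vowel deletion: no change.

ebbubing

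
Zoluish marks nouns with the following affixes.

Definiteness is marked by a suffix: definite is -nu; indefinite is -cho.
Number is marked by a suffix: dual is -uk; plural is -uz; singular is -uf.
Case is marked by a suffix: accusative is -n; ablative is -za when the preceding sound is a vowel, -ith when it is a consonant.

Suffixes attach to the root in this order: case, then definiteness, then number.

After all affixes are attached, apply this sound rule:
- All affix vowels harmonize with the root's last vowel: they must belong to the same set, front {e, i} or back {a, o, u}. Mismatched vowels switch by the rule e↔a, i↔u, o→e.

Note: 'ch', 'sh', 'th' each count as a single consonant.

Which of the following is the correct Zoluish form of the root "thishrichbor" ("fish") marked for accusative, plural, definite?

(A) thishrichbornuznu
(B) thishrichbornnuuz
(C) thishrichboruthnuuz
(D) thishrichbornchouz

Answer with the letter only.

B

Attach case accusative -n → thishrichborn.
Attach definiteness definite -nu → thishrichbornnu.
Attach number plural -uz → thishrichbornnuuz.
Vowel harmony: no change.
So the correct form is thishrichbornnuuz, option (B).
(D) thishrichbornchouz is wrong: it uses indefinite instead of definite for definiteness.
(A) thishrichbornuznu is wrong: it has the affixes in the wrong order.
(C) thishrichboruthnuuz is wrong: it uses ablative instead of accusative for case.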